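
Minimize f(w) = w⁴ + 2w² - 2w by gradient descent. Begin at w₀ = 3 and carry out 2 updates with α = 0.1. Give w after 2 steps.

267.5088

f′(w) = 4w³ + 4w - 2
Step 1: f′(3) = 118; w₁ = 3 − 0.1·118 = -8.8
Step 2: f′(-8.8) = -2763.088; w₂ = -8.8 − 0.1·(-2763.088) = 267.5088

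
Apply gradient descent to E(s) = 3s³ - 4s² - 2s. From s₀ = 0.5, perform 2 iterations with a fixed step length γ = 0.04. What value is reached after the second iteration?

E′(s) = 9s² - 8s - 2
s₁ = 0.5 − 0.04·(-3.75) = 0.65
s₂ = 0.65 − 0.04·(-3.3975) = 0.7859

0.7859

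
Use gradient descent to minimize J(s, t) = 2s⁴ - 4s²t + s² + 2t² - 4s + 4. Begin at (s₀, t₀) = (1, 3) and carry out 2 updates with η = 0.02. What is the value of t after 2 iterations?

2.760768

∇J = (8s³ - 8st + 2s - 4, -4s² + 4t)
(s₁, t₁) = (1, 3) − 0.02·(-18, 8) = (1.36, 2.84)
(s₂, t₂) = (1.36, 2.84) − 0.02·(-12.055552, 3.9616) = (1.60111104, 2.760768)
t = 2.760768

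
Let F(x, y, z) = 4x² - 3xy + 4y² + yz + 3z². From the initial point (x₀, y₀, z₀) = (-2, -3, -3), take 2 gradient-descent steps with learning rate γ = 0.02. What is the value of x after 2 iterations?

∇F = (8x - 3y, -3x + 8y + z, y + 6z)
(x₁, y₁, z₁) = (-2, -3, -3) − 0.02·(-7, -21, -21) = (-1.86, -2.58, -2.58)
(x₂, y₂, z₂) = (-1.86, -2.58, -2.58) − 0.02·(-7.14, -17.64, -18.06) = (-1.7172, -2.2272, -2.2188)
x = -1.7172

-1.7172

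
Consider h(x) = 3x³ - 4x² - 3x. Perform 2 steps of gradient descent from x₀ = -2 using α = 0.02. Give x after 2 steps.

-4.995272

h′(x) = 9x² - 8x - 3
x₁ = -2 − 0.02·49 = -2.98
x₂ = -2.98 − 0.02·100.7636 = -4.995272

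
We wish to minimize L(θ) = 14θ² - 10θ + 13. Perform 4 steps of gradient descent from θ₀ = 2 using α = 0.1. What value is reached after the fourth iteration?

17.6032

L′(θ) = 28θ - 10
θ₁ = 2 − 0.1·46 = -2.6
θ₂ = -2.6 − 0.1·(-82.8) = 5.68
θ₃ = 5.68 − 0.1·149.04 = -9.224
θ₄ = -9.224 − 0.1·(-268.272) = 17.6032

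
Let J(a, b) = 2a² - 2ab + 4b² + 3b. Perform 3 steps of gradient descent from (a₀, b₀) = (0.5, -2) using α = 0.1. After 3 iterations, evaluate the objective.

-0.642272

∇J = (4a - 2b, -2a + 8b + 3)
Step 1: at (0.5, -2), ∇J = (6, -14) → (0.5, -2) − 0.1·(6, -14) = (-0.1, -0.6)
Step 2: at (-0.1, -0.6), ∇J = (0.8, -1.6) → (-0.1, -0.6) − 0.1·(0.8, -1.6) = (-0.18, -0.44)
Step 3: at (-0.18, -0.44), ∇J = (0.16, -0.16) → (-0.18, -0.44) − 0.1·(0.16, -0.16) = (-0.196, -0.424)
J(-0.196, -0.424) = -0.642272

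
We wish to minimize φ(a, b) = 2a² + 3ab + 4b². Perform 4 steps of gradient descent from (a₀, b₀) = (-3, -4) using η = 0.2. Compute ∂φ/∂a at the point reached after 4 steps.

∇φ = (4a + 3b, 3a + 8b)
(a₁, b₁) = (-3, -4) − 0.2·(-24, -41) = (1.8, 4.2)
(a₂, b₂) = (1.8, 4.2) − 0.2·(19.8, 39) = (-2.16, -3.6)
(a₃, b₃) = (-2.16, -3.6) − 0.2·(-19.44, -35.28) = (1.728, 3.456)
(a₄, b₄) = (1.728, 3.456) − 0.2·(17.28, 32.832) = (-1.728, -3.1104)
∂φ/∂a at (-1.728, -3.1104) = -16.2432

-16.2432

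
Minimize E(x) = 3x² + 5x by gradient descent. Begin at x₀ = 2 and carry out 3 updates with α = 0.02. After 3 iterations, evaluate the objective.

9.101065090048

E′(x) = 6x + 5
Step 1: E′(2) = 17; x₁ = 2 − 0.02·17 = 1.66
Step 2: E′(1.66) = 14.96; x₂ = 1.66 − 0.02·14.96 = 1.3608
Step 3: E′(1.3608) = 13.1648; x₃ = 1.3608 − 0.02·13.1648 = 1.097504
E(1.097504) = 9.101065090048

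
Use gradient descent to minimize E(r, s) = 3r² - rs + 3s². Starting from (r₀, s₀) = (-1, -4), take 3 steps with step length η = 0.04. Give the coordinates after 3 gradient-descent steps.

(-0.720128, -1.839872)

∇E = (6r - s, -r + 6s)
Step 1: at (-1, -4), ∇E = (-2, -23) → (-1, -4) − 0.04·(-2, -23) = (-0.92, -3.08)
Step 2: at (-0.92, -3.08), ∇E = (-2.44, -17.56) → (-0.92, -3.08) − 0.04·(-2.44, -17.56) = (-0.8224, -2.3776)
Step 3: at (-0.8224, -2.3776), ∇E = (-2.5568, -13.4432) → (-0.8224, -2.3776) − 0.04·(-2.5568, -13.4432) = (-0.720128, -1.839872)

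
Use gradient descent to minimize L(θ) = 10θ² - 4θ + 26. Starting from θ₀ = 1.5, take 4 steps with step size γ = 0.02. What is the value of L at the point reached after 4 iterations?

25.883855104

L′(θ) = 20θ - 4
θ₁ = 1.5 − 0.02·26 = 0.98
θ₂ = 0.98 − 0.02·15.6 = 0.668
θ₃ = 0.668 − 0.02·9.36 = 0.4808
θ₄ = 0.4808 − 0.02·5.616 = 0.36848
L(0.36848) = 25.883855104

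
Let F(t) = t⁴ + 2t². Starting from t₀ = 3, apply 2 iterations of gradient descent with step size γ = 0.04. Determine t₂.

F′(t) = 4t³ + 4t
t₁ = 3 − 0.04·120 = -1.8
t₂ = -1.8 − 0.04·(-30.528) = -0.57888

-0.57888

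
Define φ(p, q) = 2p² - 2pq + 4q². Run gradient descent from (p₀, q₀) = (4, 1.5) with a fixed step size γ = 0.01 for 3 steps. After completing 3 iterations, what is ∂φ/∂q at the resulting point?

3.808648

∇φ = (4p - 2q, -2p + 8q)
(p₁, q₁) = (4, 1.5) − 0.01·(13, 4) = (3.87, 1.46)
(p₂, q₂) = (3.87, 1.46) − 0.01·(12.56, 3.94) = (3.7444, 1.4206)
(p₃, q₃) = (3.7444, 1.4206) − 0.01·(12.1364, 3.876) = (3.623036, 1.38184)
∂φ/∂q at (3.623036, 1.38184) = 3.808648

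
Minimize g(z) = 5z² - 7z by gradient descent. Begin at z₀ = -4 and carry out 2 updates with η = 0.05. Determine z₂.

-0.475

g′(z) = 10z - 7
z₁ = -4 − 0.05·(-47) = -1.65
z₂ = -1.65 − 0.05·(-23.5) = -0.475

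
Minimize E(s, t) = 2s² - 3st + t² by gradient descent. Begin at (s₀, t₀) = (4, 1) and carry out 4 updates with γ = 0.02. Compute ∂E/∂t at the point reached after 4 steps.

∇E = (4s - 3t, -3s + 2t)
Step 1: at (4, 1), ∇E = (13, -10) → (4, 1) − 0.02·(13, -10) = (3.74, 1.2)
Step 2: at (3.74, 1.2), ∇E = (11.36, -8.82) → (3.74, 1.2) − 0.02·(11.36, -8.82) = (3.5128, 1.3764)
Step 3: at (3.5128, 1.3764), ∇E = (9.922, -7.7856) → (3.5128, 1.3764) − 0.02·(9.922, -7.7856) = (3.31436, 1.532112)
Step 4: at (3.31436, 1.532112), ∇E = (8.661104, -6.878856) → (3.31436, 1.532112) − 0.02·(8.661104, -6.878856) = (3.14113792, 1.66968912)
∂E/∂t at (3.14113792, 1.66968912) = -6.08403552

-6.08403552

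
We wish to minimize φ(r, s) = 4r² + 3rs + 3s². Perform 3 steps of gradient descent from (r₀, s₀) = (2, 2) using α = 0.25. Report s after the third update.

∇φ = (8r + 3s, 3r + 6s)
Step 1: at (2, 2), ∇φ = (22, 18) → (2, 2) − 0.25·(22, 18) = (-3.5, -2.5)
Step 2: at (-3.5, -2.5), ∇φ = (-35.5, -25.5) → (-3.5, -2.5) − 0.25·(-35.5, -25.5) = (5.375, 3.875)
Step 3: at (5.375, 3.875), ∇φ = (54.625, 39.375) → (5.375, 3.875) − 0.25·(54.625, 39.375) = (-8.28125, -5.96875)
s = -5.96875

-5.96875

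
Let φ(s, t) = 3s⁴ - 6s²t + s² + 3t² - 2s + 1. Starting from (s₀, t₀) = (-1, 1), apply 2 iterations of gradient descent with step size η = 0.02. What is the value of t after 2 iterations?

0.981568

∇φ = (12s³ - 12st + 2s - 2, -6s² + 6t)
Step 1: at (-1, 1), ∇φ = (-4, 0) → (-1, 1) − 0.02·(-4, 0) = (-0.92, 1)
Step 2: at (-0.92, 1), ∇φ = (-2.144256, 0.9216) → (-0.92, 1) − 0.02·(-2.144256, 0.9216) = (-0.87711488, 0.981568)
t = 0.981568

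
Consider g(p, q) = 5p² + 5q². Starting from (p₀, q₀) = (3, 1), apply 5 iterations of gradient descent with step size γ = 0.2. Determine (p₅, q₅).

(-3, -1)

∇g = (10p, 10q)
(p₁, q₁) = (3, 1) − 0.2·(30, 10) = (-3, -1)
(p₂, q₂) = (-3, -1) − 0.2·(-30, -10) = (3, 1)
(p₃, q₃) = (3, 1) − 0.2·(30, 10) = (-3, -1)
(p₄, q₄) = (-3, -1) − 0.2·(-30, -10) = (3, 1)
(p₅, q₅) = (3, 1) − 0.2·(30, 10) = (-3, -1)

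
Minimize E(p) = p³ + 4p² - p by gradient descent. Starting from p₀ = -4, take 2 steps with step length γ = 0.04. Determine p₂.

E′(p) = 3p² + 8p - 1
p₁ = -4 − 0.04·15 = -4.6
p₂ = -4.6 − 0.04·25.68 = -5.6272

-5.6272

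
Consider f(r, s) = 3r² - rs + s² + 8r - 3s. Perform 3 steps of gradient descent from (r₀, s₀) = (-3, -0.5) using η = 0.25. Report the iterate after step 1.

(-0.625, -0.25)

∇f = (6r - s + 8, -r + 2s - 3)
Step 1: at (-3, -0.5), ∇f = (-9.5, -1) → (-3, -0.5) − 0.25·(-9.5, -1) = (-0.625, -0.25)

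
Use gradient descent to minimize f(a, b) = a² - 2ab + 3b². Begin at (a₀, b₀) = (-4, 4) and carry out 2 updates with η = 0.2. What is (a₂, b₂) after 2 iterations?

∇f = (2a - 2b, -2a + 6b)
(a₁, b₁) = (-4, 4) − 0.2·(-16, 32) = (-0.8, -2.4)
(a₂, b₂) = (-0.8, -2.4) − 0.2·(3.2, -12.8) = (-1.44, 0.16)

(-1.44, 0.16)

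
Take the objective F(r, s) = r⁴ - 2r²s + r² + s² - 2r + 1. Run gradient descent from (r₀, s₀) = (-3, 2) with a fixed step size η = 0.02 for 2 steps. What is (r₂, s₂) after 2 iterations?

(-1.16031232, 2.242624)

∇F = (4r³ - 4rs + 2r - 2, -2r² + 2s)
Step 1: at (-3, 2), ∇F = (-92, -14) → (-3, 2) − 0.02·(-92, -14) = (-1.16, 2.28)
Step 2: at (-1.16, 2.28), ∇F = (0.015616, 1.8688) → (-1.16, 2.28) − 0.02·(0.015616, 1.8688) = (-1.16031232, 2.242624)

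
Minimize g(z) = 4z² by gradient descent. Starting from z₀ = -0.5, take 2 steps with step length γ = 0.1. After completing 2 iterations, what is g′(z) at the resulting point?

-0.16

g′(z) = 8z
z₁ = -0.5 − 0.1·(-4) = -0.1
z₂ = -0.1 − 0.1·(-0.8) = -0.02
g′(z) at (-0.02) = -0.16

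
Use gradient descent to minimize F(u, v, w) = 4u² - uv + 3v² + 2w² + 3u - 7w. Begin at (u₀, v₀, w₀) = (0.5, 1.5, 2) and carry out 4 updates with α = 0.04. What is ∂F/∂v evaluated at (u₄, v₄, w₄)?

∇F = (8u - v + 3, -u + 6v, 4w - 7)
(u₁, v₁, w₁) = (0.5, 1.5, 2) − 0.04·(5.5, 8.5, 1) = (0.28, 1.16, 1.96)
(u₂, v₂, w₂) = (0.28, 1.16, 1.96) − 0.04·(4.08, 6.68, 0.84) = (0.1168, 0.8928, 1.9264)
(u₃, v₃, w₃) = (0.1168, 0.8928, 1.9264) − 0.04·(3.0416, 5.24, 0.7056) = (-0.004864, 0.6832, 1.898176)
(u₄, v₄, w₄) = (-0.004864, 0.6832, 1.898176) − 0.04·(2.277888, 4.104064, 0.592704) = (-0.09597952, 0.51903744, 1.87446784)
∂F/∂v at (-0.09597952, 0.51903744, 1.87446784) = 3.21020416

3.21020416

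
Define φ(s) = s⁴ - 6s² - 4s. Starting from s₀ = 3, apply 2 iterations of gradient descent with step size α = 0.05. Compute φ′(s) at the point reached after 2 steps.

0.814544273408

φ′(s) = 4s³ - 12s - 4
Step 1: φ′(3) = 68; s₁ = 3 − 0.05·68 = -0.4
Step 2: φ′(-0.4) = 0.544; s₂ = -0.4 − 0.05·0.544 = -0.4272
φ′(s) at (-0.4272) = 0.814544273408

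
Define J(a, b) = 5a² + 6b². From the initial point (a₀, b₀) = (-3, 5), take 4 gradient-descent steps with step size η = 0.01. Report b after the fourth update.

2.9984768

∇J = (10a, 12b)
(a₁, b₁) = (-3, 5) − 0.01·(-30, 60) = (-2.7, 4.4)
(a₂, b₂) = (-2.7, 4.4) − 0.01·(-27, 52.8) = (-2.43, 3.872)
(a₃, b₃) = (-2.43, 3.872) − 0.01·(-24.3, 46.464) = (-2.187, 3.40736)
(a₄, b₄) = (-2.187, 3.40736) − 0.01·(-21.87, 40.88832) = (-1.9683, 2.9984768)
b = 2.9984768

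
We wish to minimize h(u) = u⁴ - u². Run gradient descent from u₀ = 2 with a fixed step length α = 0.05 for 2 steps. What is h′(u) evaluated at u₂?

-0.294972905472

h′(u) = 4u³ - 2u
Step 1: h′(2) = 28; u₁ = 2 − 0.05·28 = 0.6
Step 2: h′(0.6) = -0.336; u₂ = 0.6 − 0.05·(-0.336) = 0.6168
h′(u) at (0.6168) = -0.294972905472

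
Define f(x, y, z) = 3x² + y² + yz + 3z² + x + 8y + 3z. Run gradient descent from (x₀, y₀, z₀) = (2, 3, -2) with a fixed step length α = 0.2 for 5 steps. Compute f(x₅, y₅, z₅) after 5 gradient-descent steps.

-15.5509578752

∇f = (6x + 1, 2y + z + 8, y + 6z + 3)
Step 1: at (2, 3, -2), ∇f = (13, 12, -6) → (2, 3, -2) − 0.2·(13, 12, -6) = (-0.6, 0.6, -0.8)
Step 2: at (-0.6, 0.6, -0.8), ∇f = (-2.6, 8.4, -1.2) → (-0.6, 0.6, -0.8) − 0.2·(-2.6, 8.4, -1.2) = (-0.08, -1.08, -0.56)
Step 3: at (-0.08, -1.08, -0.56), ∇f = (0.52, 5.28, -1.44) → (-0.08, -1.08, -0.56) − 0.2·(0.52, 5.28, -1.44) = (-0.184, -2.136, -0.272)
Step 4: at (-0.184, -2.136, -0.272), ∇f = (-0.104, 3.456, -0.768) → (-0.184, -2.136, -0.272) − 0.2·(-0.104, 3.456, -0.768) = (-0.1632, -2.8272, -0.1184)
Step 5: at (-0.1632, -2.8272, -0.1184), ∇f = (0.0208, 2.2272, -0.5376) → (-0.1632, -2.8272, -0.1184) − 0.2·(0.0208, 2.2272, -0.5376) = (-0.16736, -3.27264, -0.01088)
f(-0.16736, -3.27264, -0.01088) = -15.5509578752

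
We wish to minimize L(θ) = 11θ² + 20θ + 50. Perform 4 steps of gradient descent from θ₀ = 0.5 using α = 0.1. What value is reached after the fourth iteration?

2.0128

L′(θ) = 22θ + 20
Step 1: L′(0.5) = 31; θ₁ = 0.5 − 0.1·31 = -2.6
Step 2: L′(-2.6) = -37.2; θ₂ = -2.6 − 0.1·(-37.2) = 1.12
Step 3: L′(1.12) = 44.64; θ₃ = 1.12 − 0.1·44.64 = -3.344
Step 4: L′(-3.344) = -53.568; θ₄ = -3.344 − 0.1·(-53.568) = 2.0128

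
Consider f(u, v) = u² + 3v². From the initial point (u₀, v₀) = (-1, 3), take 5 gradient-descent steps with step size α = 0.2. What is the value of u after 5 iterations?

-0.07776

∇f = (2u, 6v)
Step 1: at (-1, 3), ∇f = (-2, 18) → (-1, 3) − 0.2·(-2, 18) = (-0.6, -0.6)
Step 2: at (-0.6, -0.6), ∇f = (-1.2, -3.6) → (-0.6, -0.6) − 0.2·(-1.2, -3.6) = (-0.36, 0.12)
Step 3: at (-0.36, 0.12), ∇f = (-0.72, 0.72) → (-0.36, 0.12) − 0.2·(-0.72, 0.72) = (-0.216, -0.024)
Step 4: at (-0.216, -0.024), ∇f = (-0.432, -0.144) → (-0.216, -0.024) − 0.2·(-0.432, -0.144) = (-0.1296, 0.0048)
Step 5: at (-0.1296, 0.0048), ∇f = (-0.2592, 0.0288) → (-0.1296, 0.0048) − 0.2·(-0.2592, 0.0288) = (-0.07776, -0.00096)
u = -0.07776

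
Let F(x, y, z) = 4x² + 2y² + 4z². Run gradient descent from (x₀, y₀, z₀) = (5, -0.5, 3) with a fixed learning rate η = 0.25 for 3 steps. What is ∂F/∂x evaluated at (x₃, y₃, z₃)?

-40

∇F = (8x, 4y, 8z)
(x₁, y₁, z₁) = (5, -0.5, 3) − 0.25·(40, -2, 24) = (-5, 0, -3)
(x₂, y₂, z₂) = (-5, 0, -3) − 0.25·(-40, 0, -24) = (5, 0, 3)
(x₃, y₃, z₃) = (5, 0, 3) − 0.25·(40, 0, 24) = (-5, 0, -3)
∂F/∂x at (-5, 0, -3) = -40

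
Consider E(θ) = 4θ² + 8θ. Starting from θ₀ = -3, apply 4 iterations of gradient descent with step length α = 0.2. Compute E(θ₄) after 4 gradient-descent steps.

-3.73126144

E′(θ) = 8θ + 8
θ₁ = -3 − 0.2·(-16) = 0.2
θ₂ = 0.2 − 0.2·9.6 = -1.72
θ₃ = -1.72 − 0.2·(-5.76) = -0.568
θ₄ = -0.568 − 0.2·3.456 = -1.2592
E(-1.2592) = -3.73126144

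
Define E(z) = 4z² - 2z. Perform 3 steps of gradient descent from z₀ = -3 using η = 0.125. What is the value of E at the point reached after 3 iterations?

E′(z) = 8z - 2
z₁ = -3 − 0.125·(-26) = 0.25
z₂ = 0.25 − 0.125·0 = 0.25
z₃ = 0.25 − 0.125·0 = 0.25
E(0.25) = -0.25

-0.25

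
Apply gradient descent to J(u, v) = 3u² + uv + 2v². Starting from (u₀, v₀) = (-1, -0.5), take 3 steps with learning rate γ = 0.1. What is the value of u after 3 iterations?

-0.0395

∇J = (6u + v, u + 4v)
(u₁, v₁) = (-1, -0.5) − 0.1·(-6.5, -3) = (-0.35, -0.2)
(u₂, v₂) = (-0.35, -0.2) − 0.1·(-2.3, -1.15) = (-0.12, -0.085)
(u₃, v₃) = (-0.12, -0.085) − 0.1·(-0.805, -0.46) = (-0.0395, -0.039)
u = -0.0395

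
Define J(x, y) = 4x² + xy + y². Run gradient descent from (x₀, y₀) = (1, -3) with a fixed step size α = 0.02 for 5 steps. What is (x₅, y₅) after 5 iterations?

(0.619722, -2.5217492)

∇J = (8x + y, x + 2y)
Step 1: at (1, -3), ∇J = (5, -5) → (1, -3) − 0.02·(5, -5) = (0.9, -2.9)
Step 2: at (0.9, -2.9), ∇J = (4.3, -4.9) → (0.9, -2.9) − 0.02·(4.3, -4.9) = (0.814, -2.802)
Step 3: at (0.814, -2.802), ∇J = (3.71, -4.79) → (0.814, -2.802) − 0.02·(3.71, -4.79) = (0.7398, -2.7062)
Step 4: at (0.7398, -2.7062), ∇J = (3.2122, -4.6726) → (0.7398, -2.7062) − 0.02·(3.2122, -4.6726) = (0.675556, -2.612748)
Step 5: at (0.675556, -2.612748), ∇J = (2.7917, -4.54994) → (0.675556, -2.612748) − 0.02·(2.7917, -4.54994) = (0.619722, -2.5217492)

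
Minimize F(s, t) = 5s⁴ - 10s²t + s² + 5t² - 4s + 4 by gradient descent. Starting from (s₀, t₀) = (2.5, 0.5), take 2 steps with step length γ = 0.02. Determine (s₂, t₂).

∇F = (20s³ - 20st + 2s - 4, -10s² + 10t)
(s₁, t₁) = (2.5, 0.5) − 0.02·(288.5, -57.5) = (-3.27, 1.65)
(s₂, t₂) = (-3.27, 1.65) − 0.02·(-601.94566, -90.429) = (8.7689132, 3.45858)

(8.7689132, 3.45858)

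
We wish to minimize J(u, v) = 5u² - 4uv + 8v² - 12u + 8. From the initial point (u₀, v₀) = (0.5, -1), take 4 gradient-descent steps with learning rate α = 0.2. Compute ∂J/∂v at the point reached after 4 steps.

-603.8304

∇J = (10u - 4v - 12, -4u + 16v)
Step 1: at (0.5, -1), ∇J = (-3, -18) → (0.5, -1) − 0.2·(-3, -18) = (1.1, 2.6)
Step 2: at (1.1, 2.6), ∇J = (-11.4, 37.2) → (1.1, 2.6) − 0.2·(-11.4, 37.2) = (3.38, -4.84)
Step 3: at (3.38, -4.84), ∇J = (41.16, -90.96) → (3.38, -4.84) − 0.2·(41.16, -90.96) = (-4.852, 13.352)
Step 4: at (-4.852, 13.352), ∇J = (-113.928, 233.04) → (-4.852, 13.352) − 0.2·(-113.928, 233.04) = (17.9336, -33.256)
∂J/∂v at (17.9336, -33.256) = -603.8304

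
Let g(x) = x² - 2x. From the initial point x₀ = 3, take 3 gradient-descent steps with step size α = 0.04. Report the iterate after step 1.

2.84

g′(x) = 2x - 2
Step 1: g′(3) = 4; x₁ = 3 − 0.04·4 = 2.84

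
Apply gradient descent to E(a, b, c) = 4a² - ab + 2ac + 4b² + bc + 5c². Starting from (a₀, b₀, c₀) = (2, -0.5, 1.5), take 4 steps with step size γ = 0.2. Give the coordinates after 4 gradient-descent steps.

(2.9328, 0.276, 4.6728)

∇E = (8a - b + 2c, -a + 8b + c, 2a + b + 10c)
(a₁, b₁, c₁) = (2, -0.5, 1.5) − 0.2·(19.5, -4.5, 18.5) = (-1.9, 0.4, -2.2)
(a₂, b₂, c₂) = (-1.9, 0.4, -2.2) − 0.2·(-20, 2.9, -25.4) = (2.1, -0.18, 2.88)
(a₃, b₃, c₃) = (2.1, -0.18, 2.88) − 0.2·(22.74, -0.66, 32.82) = (-2.448, -0.048, -3.684)
(a₄, b₄, c₄) = (-2.448, -0.048, -3.684) − 0.2·(-26.904, -1.62, -41.784) = (2.9328, 0.276, 4.6728)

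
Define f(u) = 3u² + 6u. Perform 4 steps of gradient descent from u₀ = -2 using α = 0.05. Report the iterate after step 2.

-1.49

f′(u) = 6u + 6
Step 1: f′(-2) = -6; u₁ = -2 − 0.05·(-6) = -1.7
Step 2: f′(-1.7) = -4.2; u₂ = -1.7 − 0.05·(-4.2) = -1.49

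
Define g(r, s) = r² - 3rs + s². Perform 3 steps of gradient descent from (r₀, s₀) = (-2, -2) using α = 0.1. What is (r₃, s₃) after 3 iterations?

(-2.662, -2.662)

∇g = (2r - 3s, -3r + 2s)
(r₁, s₁) = (-2, -2) − 0.1·(2, 2) = (-2.2, -2.2)
(r₂, s₂) = (-2.2, -2.2) − 0.1·(2.2, 2.2) = (-2.42, -2.42)
(r₃, s₃) = (-2.42, -2.42) − 0.1·(2.42, 2.42) = (-2.662, -2.662)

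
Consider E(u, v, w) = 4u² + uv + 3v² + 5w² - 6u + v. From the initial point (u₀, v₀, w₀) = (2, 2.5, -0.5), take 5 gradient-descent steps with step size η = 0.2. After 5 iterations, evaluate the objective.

∇E = (8u + v - 6, u + 6v + 1, 10w)
(u₁, v₁, w₁) = (2, 2.5, -0.5) − 0.2·(12.5, 18, -5) = (-0.5, -1.1, 0.5)
(u₂, v₂, w₂) = (-0.5, -1.1, 0.5) − 0.2·(-11.1, -6.1, 5) = (1.72, 0.12, -0.5)
(u₃, v₃, w₃) = (1.72, 0.12, -0.5) − 0.2·(7.88, 3.44, -5) = (0.144, -0.568, 0.5)
(u₄, v₄, w₄) = (0.144, -0.568, 0.5) − 0.2·(-5.416, -2.264, 5) = (1.2272, -0.1152, -0.5)
(u₅, v₅, w₅) = (1.2272, -0.1152, -0.5) − 0.2·(3.7024, 1.536, -5) = (0.48672, -0.4224, 0.5)
E(0.48672, -0.4224, 0.5) = -0.8154598144

-0.8154598144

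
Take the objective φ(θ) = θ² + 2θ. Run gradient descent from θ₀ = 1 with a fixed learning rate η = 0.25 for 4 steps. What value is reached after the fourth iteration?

-0.875

φ′(θ) = 2θ + 2
θ₁ = 1 − 0.25·4 = 0
θ₂ = 0 − 0.25·2 = -0.5
θ₃ = -0.5 − 0.25·1 = -0.75
θ₄ = -0.75 − 0.25·0.5 = -0.875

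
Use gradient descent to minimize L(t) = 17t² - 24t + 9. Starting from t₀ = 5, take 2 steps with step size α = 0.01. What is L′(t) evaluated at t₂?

63.5976

L′(t) = 34t - 24
t₁ = 5 − 0.01·146 = 3.54
t₂ = 3.54 − 0.01·96.36 = 2.5764
L′(t) at (2.5764) = 63.5976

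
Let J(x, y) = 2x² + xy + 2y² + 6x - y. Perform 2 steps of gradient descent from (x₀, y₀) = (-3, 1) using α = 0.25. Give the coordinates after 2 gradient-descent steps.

∇J = (4x + y + 6, x + 4y - 1)
Step 1: at (-3, 1), ∇J = (-5, 0) → (-3, 1) − 0.25·(-5, 0) = (-1.75, 1)
Step 2: at (-1.75, 1), ∇J = (0, 1.25) → (-1.75, 1) − 0.25·(0, 1.25) = (-1.75, 0.6875)

(-1.75, 0.6875)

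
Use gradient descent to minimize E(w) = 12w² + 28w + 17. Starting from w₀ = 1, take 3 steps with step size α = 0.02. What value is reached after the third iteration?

E′(w) = 24w + 28
w₁ = 1 − 0.02·52 = -0.04
w₂ = -0.04 − 0.02·27.04 = -0.5808
w₃ = -0.5808 − 0.02·14.0608 = -0.862016

-0.862016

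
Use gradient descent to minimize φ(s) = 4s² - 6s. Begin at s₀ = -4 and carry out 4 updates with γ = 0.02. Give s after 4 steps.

φ′(s) = 8s - 6
Step 1: φ′(-4) = -38; s₁ = -4 − 0.02·(-38) = -3.24
Step 2: φ′(-3.24) = -31.92; s₂ = -3.24 − 0.02·(-31.92) = -2.6016
Step 3: φ′(-2.6016) = -26.8128; s₃ = -2.6016 − 0.02·(-26.8128) = -2.065344
Step 4: φ′(-2.065344) = -22.522752; s₄ = -2.065344 − 0.02·(-22.522752) = -1.61488896

-1.61488896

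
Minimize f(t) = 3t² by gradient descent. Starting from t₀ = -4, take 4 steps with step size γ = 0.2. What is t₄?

f′(t) = 6t
Step 1: f′(-4) = -24; t₁ = -4 − 0.2·(-24) = 0.8
Step 2: f′(0.8) = 4.8; t₂ = 0.8 − 0.2·4.8 = -0.16
Step 3: f′(-0.16) = -0.96; t₃ = -0.16 − 0.2·(-0.96) = 0.032
Step 4: f′(0.032) = 0.192; t₄ = 0.032 − 0.2·0.192 = -0.0064

-0.0064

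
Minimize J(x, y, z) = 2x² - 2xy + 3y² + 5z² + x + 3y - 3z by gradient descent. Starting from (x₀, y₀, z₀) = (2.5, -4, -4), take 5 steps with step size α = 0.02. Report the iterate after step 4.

(1.2594304, -2.3418112, -1.46128)

∇J = (4x - 2y + 1, -2x + 6y + 3, 10z - 3)
Step 1: at (2.5, -4, -4), ∇J = (19, -26, -43) → (2.5, -4, -4) − 0.02·(19, -26, -43) = (2.12, -3.48, -3.14)
Step 2: at (2.12, -3.48, -3.14), ∇J = (16.44, -22.12, -34.4) → (2.12, -3.48, -3.14) − 0.02·(16.44, -22.12, -34.4) = (1.7912, -3.0376, -2.452)
Step 3: at (1.7912, -3.0376, -2.452), ∇J = (14.24, -18.808, -27.52) → (1.7912, -3.0376, -2.452) − 0.02·(14.24, -18.808, -27.52) = (1.5064, -2.66144, -1.9016)
Step 4: at (1.5064, -2.66144, -1.9016), ∇J = (12.34848, -15.98144, -22.016) → (1.5064, -2.66144, -1.9016) − 0.02·(12.34848, -15.98144, -22.016) = (1.2594304, -2.3418112, -1.46128)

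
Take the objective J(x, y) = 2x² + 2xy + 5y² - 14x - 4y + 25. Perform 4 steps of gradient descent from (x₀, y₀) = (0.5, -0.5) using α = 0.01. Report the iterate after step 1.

∇J = (4x + 2y - 14, 2x + 10y - 4)
(x₁, y₁) = (0.5, -0.5) − 0.01·(-13, -8) = (0.63, -0.42)

(0.63, -0.42)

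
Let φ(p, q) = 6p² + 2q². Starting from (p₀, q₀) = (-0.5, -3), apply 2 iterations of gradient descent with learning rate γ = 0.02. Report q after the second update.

-2.5392

∇φ = (12p, 4q)
(p₁, q₁) = (-0.5, -3) − 0.02·(-6, -12) = (-0.38, -2.76)
(p₂, q₂) = (-0.38, -2.76) − 0.02·(-4.56, -11.04) = (-0.2888, -2.5392)
q = -2.5392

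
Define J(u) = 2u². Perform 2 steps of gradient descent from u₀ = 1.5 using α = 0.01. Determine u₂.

1.3824

J′(u) = 4u
Step 1: J′(1.5) = 6; u₁ = 1.5 − 0.01·6 = 1.44
Step 2: J′(1.44) = 5.76; u₂ = 1.44 − 0.01·5.76 = 1.3824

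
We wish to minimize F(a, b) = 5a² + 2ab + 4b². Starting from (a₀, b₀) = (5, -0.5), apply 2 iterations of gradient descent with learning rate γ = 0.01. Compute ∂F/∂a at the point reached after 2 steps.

∇F = (10a + 2b, 2a + 8b)
(a₁, b₁) = (5, -0.5) − 0.01·(49, 6) = (4.51, -0.56)
(a₂, b₂) = (4.51, -0.56) − 0.01·(43.98, 4.54) = (4.0702, -0.6054)
∂F/∂a at (4.0702, -0.6054) = 39.4912

39.4912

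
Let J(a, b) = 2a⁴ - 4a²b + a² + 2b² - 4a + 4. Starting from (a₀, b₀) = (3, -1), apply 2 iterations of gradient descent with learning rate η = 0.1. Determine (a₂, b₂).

∇J = (8a³ - 8ab + 2a - 4, -4a² + 4b)
(a₁, b₁) = (3, -1) − 0.1·(242, -40) = (-21.2, 3)
(a₂, b₂) = (-21.2, 3) − 0.1·(-75762.624, -1785.76) = (7555.0624, 181.576)

(7555.0624, 181.576)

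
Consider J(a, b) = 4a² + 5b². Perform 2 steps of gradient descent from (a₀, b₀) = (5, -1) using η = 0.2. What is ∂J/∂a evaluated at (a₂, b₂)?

∇J = (8a, 10b)
(a₁, b₁) = (5, -1) − 0.2·(40, -10) = (-3, 1)
(a₂, b₂) = (-3, 1) − 0.2·(-24, 10) = (1.8, -1)
∂J/∂a at (1.8, -1) = 14.4

14.4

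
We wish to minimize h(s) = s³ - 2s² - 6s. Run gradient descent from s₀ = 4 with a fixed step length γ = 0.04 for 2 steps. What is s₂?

h′(s) = 3s² - 4s - 6
s₁ = 4 − 0.04·26 = 2.96
s₂ = 2.96 − 0.04·8.4448 = 2.622208

2.622208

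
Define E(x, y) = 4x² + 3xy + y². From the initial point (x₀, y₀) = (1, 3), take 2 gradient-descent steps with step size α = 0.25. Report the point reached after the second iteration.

(2.6875, 2.8125)

∇E = (8x + 3y, 3x + 2y)
(x₁, y₁) = (1, 3) − 0.25·(17, 9) = (-3.25, 0.75)
(x₂, y₂) = (-3.25, 0.75) − 0.25·(-23.75, -8.25) = (2.6875, 2.8125)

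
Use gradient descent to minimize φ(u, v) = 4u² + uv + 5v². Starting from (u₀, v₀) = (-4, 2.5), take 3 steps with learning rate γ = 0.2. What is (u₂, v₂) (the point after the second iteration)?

(-0.8, 1.32)

∇φ = (8u + v, u + 10v)
(u₁, v₁) = (-4, 2.5) − 0.2·(-29.5, 21) = (1.9, -1.7)
(u₂, v₂) = (1.9, -1.7) − 0.2·(13.5, -15.1) = (-0.8, 1.32)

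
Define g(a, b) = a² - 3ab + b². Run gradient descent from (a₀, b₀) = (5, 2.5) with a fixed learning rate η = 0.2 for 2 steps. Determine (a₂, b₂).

∇g = (2a - 3b, -3a + 2b)
Step 1: at (5, 2.5), ∇g = (2.5, -10) → (5, 2.5) − 0.2·(2.5, -10) = (4.5, 4.5)
Step 2: at (4.5, 4.5), ∇g = (-4.5, -4.5) → (4.5, 4.5) − 0.2·(-4.5, -4.5) = (5.4, 5.4)

(5.4, 5.4)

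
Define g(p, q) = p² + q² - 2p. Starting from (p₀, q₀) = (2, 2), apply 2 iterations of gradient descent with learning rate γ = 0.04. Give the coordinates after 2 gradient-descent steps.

∇g = (2p - 2, 2q)
(p₁, q₁) = (2, 2) − 0.04·(2, 4) = (1.92, 1.84)
(p₂, q₂) = (1.92, 1.84) − 0.04·(1.84, 3.68) = (1.8464, 1.6928)

(1.8464, 1.6928)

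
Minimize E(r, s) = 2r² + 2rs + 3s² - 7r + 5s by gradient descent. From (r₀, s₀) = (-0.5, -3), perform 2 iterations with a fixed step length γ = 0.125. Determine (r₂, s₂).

∇E = (4r + 2s - 7, 2r + 6s + 5)
(r₁, s₁) = (-0.5, -3) − 0.125·(-15, -14) = (1.375, -1.25)
(r₂, s₂) = (1.375, -1.25) − 0.125·(-4, 0.25) = (1.875, -1.28125)

(1.875, -1.28125)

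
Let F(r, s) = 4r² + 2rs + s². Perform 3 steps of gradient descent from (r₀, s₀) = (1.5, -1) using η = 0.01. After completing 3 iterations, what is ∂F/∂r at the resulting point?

7.743984

∇F = (8r + 2s, 2r + 2s)
(r₁, s₁) = (1.5, -1) − 0.01·(10, 1) = (1.4, -1.01)
(r₂, s₂) = (1.4, -1.01) − 0.01·(9.18, 0.78) = (1.3082, -1.0178)
(r₃, s₃) = (1.3082, -1.0178) − 0.01·(8.43, 0.5808) = (1.2239, -1.023608)
∂F/∂r at (1.2239, -1.023608) = 7.743984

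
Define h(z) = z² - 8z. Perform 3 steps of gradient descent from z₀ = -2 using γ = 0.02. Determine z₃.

h′(z) = 2z - 8
Step 1: h′(-2) = -12; z₁ = -2 − 0.02·(-12) = -1.76
Step 2: h′(-1.76) = -11.52; z₂ = -1.76 − 0.02·(-11.52) = -1.5296
Step 3: h′(-1.5296) = -11.0592; z₃ = -1.5296 − 0.02·(-11.0592) = -1.308416

-1.308416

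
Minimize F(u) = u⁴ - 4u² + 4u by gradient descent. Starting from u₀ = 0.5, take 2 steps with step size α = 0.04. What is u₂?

F′(u) = 4u³ - 8u + 4
u₁ = 0.5 − 0.04·0.5 = 0.48
u₂ = 0.48 − 0.04·0.602368 = 0.45590528

0.45590528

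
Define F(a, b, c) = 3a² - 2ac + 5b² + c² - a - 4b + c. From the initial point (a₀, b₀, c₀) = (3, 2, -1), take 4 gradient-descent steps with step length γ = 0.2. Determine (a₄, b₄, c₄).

(0.1392, 2, -0.3024)

∇F = (6a - 2c - 1, 10b - 4, -2a + 2c + 1)
Step 1: at (3, 2, -1), ∇F = (19, 16, -7) → (3, 2, -1) − 0.2·(19, 16, -7) = (-0.8, -1.2, 0.4)
Step 2: at (-0.8, -1.2, 0.4), ∇F = (-6.6, -16, 3.4) → (-0.8, -1.2, 0.4) − 0.2·(-6.6, -16, 3.4) = (0.52, 2, -0.28)
Step 3: at (0.52, 2, -0.28), ∇F = (2.68, 16, -0.6) → (0.52, 2, -0.28) − 0.2·(2.68, 16, -0.6) = (-0.016, -1.2, -0.16)
Step 4: at (-0.016, -1.2, -0.16), ∇F = (-0.776, -16, 0.712) → (-0.016, -1.2, -0.16) − 0.2·(-0.776, -16, 0.712) = (0.1392, 2, -0.3024)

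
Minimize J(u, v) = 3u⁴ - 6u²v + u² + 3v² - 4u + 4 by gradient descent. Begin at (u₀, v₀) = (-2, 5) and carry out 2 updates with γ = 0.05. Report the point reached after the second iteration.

∇J = (12u³ - 12uv + 2u - 4, -6u² + 6v)
(u₁, v₁) = (-2, 5) − 0.05·(16, 6) = (-2.8, 4.7)
(u₂, v₂) = (-2.8, 4.7) − 0.05·(-115.104, -18.84) = (2.9552, 5.642)

(2.9552, 5.642)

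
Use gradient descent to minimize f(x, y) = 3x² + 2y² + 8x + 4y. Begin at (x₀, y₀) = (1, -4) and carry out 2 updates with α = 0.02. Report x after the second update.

∇f = (6x + 8, 4y + 4)
(x₁, y₁) = (1, -4) − 0.02·(14, -12) = (0.72, -3.76)
(x₂, y₂) = (0.72, -3.76) − 0.02·(12.32, -11.04) = (0.4736, -3.5392)
x = 0.4736

0.4736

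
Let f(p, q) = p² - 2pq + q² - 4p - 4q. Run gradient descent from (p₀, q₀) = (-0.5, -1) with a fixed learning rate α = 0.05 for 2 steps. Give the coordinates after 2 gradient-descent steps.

∇f = (2p - 2q - 4, -2p + 2q - 4)
Step 1: at (-0.5, -1), ∇f = (-3, -5) → (-0.5, -1) − 0.05·(-3, -5) = (-0.35, -0.75)
Step 2: at (-0.35, -0.75), ∇f = (-3.2, -4.8) → (-0.35, -0.75) − 0.05·(-3.2, -4.8) = (-0.19, -0.51)

(-0.19, -0.51)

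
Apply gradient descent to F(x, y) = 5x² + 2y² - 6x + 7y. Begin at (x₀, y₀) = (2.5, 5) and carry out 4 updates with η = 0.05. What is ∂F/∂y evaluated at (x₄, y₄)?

∇F = (10x - 6, 4y + 7)
(x₁, y₁) = (2.5, 5) − 0.05·(19, 27) = (1.55, 3.65)
(x₂, y₂) = (1.55, 3.65) − 0.05·(9.5, 21.6) = (1.075, 2.57)
(x₃, y₃) = (1.075, 2.57) − 0.05·(4.75, 17.28) = (0.8375, 1.706)
(x₄, y₄) = (0.8375, 1.706) − 0.05·(2.375, 13.824) = (0.71875, 1.0148)
∂F/∂y at (0.71875, 1.0148) = 11.0592

11.0592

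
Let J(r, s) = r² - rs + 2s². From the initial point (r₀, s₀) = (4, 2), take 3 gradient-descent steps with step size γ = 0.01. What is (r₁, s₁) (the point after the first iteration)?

(3.94, 1.96)

∇J = (2r - s, -r + 4s)
(r₁, s₁) = (4, 2) − 0.01·(6, 4) = (3.94, 1.96)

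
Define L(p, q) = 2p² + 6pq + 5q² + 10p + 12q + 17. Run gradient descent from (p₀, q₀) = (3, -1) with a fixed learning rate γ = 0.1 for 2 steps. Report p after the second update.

1.64

∇L = (4p + 6q + 10, 6p + 10q + 12)
(p₁, q₁) = (3, -1) − 0.1·(16, 20) = (1.4, -3)
(p₂, q₂) = (1.4, -3) − 0.1·(-2.4, -9.6) = (1.64, -2.04)
p = 1.64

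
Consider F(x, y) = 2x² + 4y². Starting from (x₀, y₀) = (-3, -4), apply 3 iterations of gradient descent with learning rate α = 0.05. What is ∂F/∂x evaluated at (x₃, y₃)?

∇F = (4x, 8y)
(x₁, y₁) = (-3, -4) − 0.05·(-12, -32) = (-2.4, -2.4)
(x₂, y₂) = (-2.4, -2.4) − 0.05·(-9.6, -19.2) = (-1.92, -1.44)
(x₃, y₃) = (-1.92, -1.44) − 0.05·(-7.68, -11.52) = (-1.536, -0.864)
∂F/∂x at (-1.536, -0.864) = -6.144

-6.144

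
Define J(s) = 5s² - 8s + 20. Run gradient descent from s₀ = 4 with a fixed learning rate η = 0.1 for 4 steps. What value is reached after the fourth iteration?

J′(s) = 10s - 8
s₁ = 4 − 0.1·32 = 0.8
s₂ = 0.8 − 0.1·0 = 0.8
s₃ = 0.8 − 0.1·0 = 0.8
s₄ = 0.8 − 0.1·0 = 0.8

0.8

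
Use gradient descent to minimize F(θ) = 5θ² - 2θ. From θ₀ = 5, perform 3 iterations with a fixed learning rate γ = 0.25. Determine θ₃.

F′(θ) = 10θ - 2
Step 1: F′(5) = 48; θ₁ = 5 − 0.25·48 = -7
Step 2: F′(-7) = -72; θ₂ = -7 − 0.25·(-72) = 11
Step 3: F′(11) = 108; θ₃ = 11 − 0.25·108 = -16

-16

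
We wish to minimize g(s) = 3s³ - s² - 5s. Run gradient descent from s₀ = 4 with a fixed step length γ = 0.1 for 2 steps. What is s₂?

-84.949

g′(s) = 9s² - 2s - 5
s₁ = 4 − 0.1·131 = -9.1
s₂ = -9.1 − 0.1·758.49 = -84.949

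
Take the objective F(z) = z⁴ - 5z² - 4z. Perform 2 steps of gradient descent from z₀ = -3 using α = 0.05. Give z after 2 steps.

1.5838

F′(z) = 4z³ - 10z - 4
z₁ = -3 − 0.05·(-82) = 1.1
z₂ = 1.1 − 0.05·(-9.676) = 1.5838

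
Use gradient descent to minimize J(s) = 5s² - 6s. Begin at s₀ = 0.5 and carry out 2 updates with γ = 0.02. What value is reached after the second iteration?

J′(s) = 10s - 6
Step 1: J′(0.5) = -1; s₁ = 0.5 − 0.02·(-1) = 0.52
Step 2: J′(0.52) = -0.8; s₂ = 0.52 − 0.02·(-0.8) = 0.536

0.536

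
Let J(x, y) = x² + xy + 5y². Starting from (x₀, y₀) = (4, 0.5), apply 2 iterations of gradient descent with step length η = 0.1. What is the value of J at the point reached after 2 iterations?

6.243325

∇J = (2x + y, x + 10y)
(x₁, y₁) = (4, 0.5) − 0.1·(8.5, 9) = (3.15, -0.4)
(x₂, y₂) = (3.15, -0.4) − 0.1·(5.9, -0.85) = (2.56, -0.315)
J(2.56, -0.315) = 6.243325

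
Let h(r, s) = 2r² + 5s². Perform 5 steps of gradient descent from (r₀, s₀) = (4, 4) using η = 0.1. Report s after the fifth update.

0

∇h = (4r, 10s)
Step 1: at (4, 4), ∇h = (16, 40) → (4, 4) − 0.1·(16, 40) = (2.4, 0)
Step 2: at (2.4, 0), ∇h = (9.6, 0) → (2.4, 0) − 0.1·(9.6, 0) = (1.44, 0)
Step 3: at (1.44, 0), ∇h = (5.76, 0) → (1.44, 0) − 0.1·(5.76, 0) = (0.864, 0)
Step 4: at (0.864, 0), ∇h = (3.456, 0) → (0.864, 0) − 0.1·(3.456, 0) = (0.5184, 0)
Step 5: at (0.5184, 0), ∇h = (2.0736, 0) → (0.5184, 0) − 0.1·(2.0736, 0) = (0.31104, 0)
s = 0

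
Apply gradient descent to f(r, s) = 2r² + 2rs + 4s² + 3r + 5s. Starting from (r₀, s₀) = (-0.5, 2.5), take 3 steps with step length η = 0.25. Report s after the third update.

∇f = (4r + 2s + 3, 2r + 8s + 5)
(r₁, s₁) = (-0.5, 2.5) − 0.25·(6, 24) = (-2, -3.5)
(r₂, s₂) = (-2, -3.5) − 0.25·(-12, -27) = (1, 3.25)
(r₃, s₃) = (1, 3.25) − 0.25·(13.5, 33) = (-2.375, -5)
s = -5

-5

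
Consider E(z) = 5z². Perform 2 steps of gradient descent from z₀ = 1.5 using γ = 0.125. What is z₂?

0.09375

E′(z) = 10z
Step 1: E′(1.5) = 15; z₁ = 1.5 − 0.125·15 = -0.375
Step 2: E′(-0.375) = -3.75; z₂ = -0.375 − 0.125·(-3.75) = 0.09375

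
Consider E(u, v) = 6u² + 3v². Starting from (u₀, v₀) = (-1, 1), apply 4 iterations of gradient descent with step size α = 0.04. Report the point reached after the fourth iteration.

(-0.07311616, 0.33362176)

∇E = (12u, 6v)
Step 1: at (-1, 1), ∇E = (-12, 6) → (-1, 1) − 0.04·(-12, 6) = (-0.52, 0.76)
Step 2: at (-0.52, 0.76), ∇E = (-6.24, 4.56) → (-0.52, 0.76) − 0.04·(-6.24, 4.56) = (-0.2704, 0.5776)
Step 3: at (-0.2704, 0.5776), ∇E = (-3.2448, 3.4656) → (-0.2704, 0.5776) − 0.04·(-3.2448, 3.4656) = (-0.140608, 0.438976)
Step 4: at (-0.140608, 0.438976), ∇E = (-1.687296, 2.633856) → (-0.140608, 0.438976) − 0.04·(-1.687296, 2.633856) = (-0.07311616, 0.33362176)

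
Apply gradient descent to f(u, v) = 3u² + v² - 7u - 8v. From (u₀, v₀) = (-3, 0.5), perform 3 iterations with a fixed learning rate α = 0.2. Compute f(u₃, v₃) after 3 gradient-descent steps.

∇f = (6u - 7, 2v - 8)
Step 1: at (-3, 0.5), ∇f = (-25, -7) → (-3, 0.5) − 0.2·(-25, -7) = (2, 1.9)
Step 2: at (2, 1.9), ∇f = (5, -4.2) → (2, 1.9) − 0.2·(5, -4.2) = (1, 2.74)
Step 3: at (1, 2.74), ∇f = (-1, -2.52) → (1, 2.74) − 0.2·(-1, -2.52) = (1.2, 3.244)
f(1.2, 3.244) = -19.508464

-19.508464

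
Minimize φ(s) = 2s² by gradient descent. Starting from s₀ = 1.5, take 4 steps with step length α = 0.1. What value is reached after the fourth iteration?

φ′(s) = 4s
s₁ = 1.5 − 0.1·6 = 0.9
s₂ = 0.9 − 0.1·3.6 = 0.54
s₃ = 0.54 − 0.1·2.16 = 0.324
s₄ = 0.324 − 0.1·1.296 = 0.1944

0.1944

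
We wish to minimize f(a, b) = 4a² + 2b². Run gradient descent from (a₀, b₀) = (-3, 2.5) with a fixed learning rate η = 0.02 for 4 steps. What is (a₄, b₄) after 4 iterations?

(-1.49361408, 1.7909824)

∇f = (8a, 4b)
Step 1: at (-3, 2.5), ∇f = (-24, 10) → (-3, 2.5) − 0.02·(-24, 10) = (-2.52, 2.3)
Step 2: at (-2.52, 2.3), ∇f = (-20.16, 9.2) → (-2.52, 2.3) − 0.02·(-20.16, 9.2) = (-2.1168, 2.116)
Step 3: at (-2.1168, 2.116), ∇f = (-16.9344, 8.464) → (-2.1168, 2.116) − 0.02·(-16.9344, 8.464) = (-1.778112, 1.94672)
Step 4: at (-1.778112, 1.94672), ∇f = (-14.224896, 7.78688) → (-1.778112, 1.94672) − 0.02·(-14.224896, 7.78688) = (-1.49361408, 1.7909824)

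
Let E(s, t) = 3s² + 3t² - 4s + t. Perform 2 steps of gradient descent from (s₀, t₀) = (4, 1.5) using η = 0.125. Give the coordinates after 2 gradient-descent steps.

∇E = (6s - 4, 6t + 1)
Step 1: at (4, 1.5), ∇E = (20, 10) → (4, 1.5) − 0.125·(20, 10) = (1.5, 0.25)
Step 2: at (1.5, 0.25), ∇E = (5, 2.5) → (1.5, 0.25) − 0.125·(5, 2.5) = (0.875, -0.0625)

(0.875, -0.0625)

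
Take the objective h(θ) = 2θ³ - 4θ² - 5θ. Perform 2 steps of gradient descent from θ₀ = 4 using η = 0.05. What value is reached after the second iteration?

1.38925

h′(θ) = 6θ² - 8θ - 5
θ₁ = 4 − 0.05·59 = 1.05
θ₂ = 1.05 − 0.05·(-6.785) = 1.38925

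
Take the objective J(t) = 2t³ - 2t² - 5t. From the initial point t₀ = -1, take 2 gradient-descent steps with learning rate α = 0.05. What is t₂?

-1.71875

J′(t) = 6t² - 4t - 5
Step 1: J′(-1) = 5; t₁ = -1 − 0.05·5 = -1.25
Step 2: J′(-1.25) = 9.375; t₂ = -1.25 − 0.05·9.375 = -1.71875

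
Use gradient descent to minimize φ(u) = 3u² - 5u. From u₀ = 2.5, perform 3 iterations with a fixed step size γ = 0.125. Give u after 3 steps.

0.859375

φ′(u) = 6u - 5
Step 1: φ′(2.5) = 10; u₁ = 2.5 − 0.125·10 = 1.25
Step 2: φ′(1.25) = 2.5; u₂ = 1.25 − 0.125·2.5 = 0.9375
Step 3: φ′(0.9375) = 0.625; u₃ = 0.9375 − 0.125·0.625 = 0.859375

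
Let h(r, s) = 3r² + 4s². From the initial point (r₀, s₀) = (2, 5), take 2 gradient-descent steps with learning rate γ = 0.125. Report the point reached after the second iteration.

∇h = (6r, 8s)
(r₁, s₁) = (2, 5) − 0.125·(12, 40) = (0.5, 0)
(r₂, s₂) = (0.5, 0) − 0.125·(3, 0) = (0.125, 0)

(0.125, 0)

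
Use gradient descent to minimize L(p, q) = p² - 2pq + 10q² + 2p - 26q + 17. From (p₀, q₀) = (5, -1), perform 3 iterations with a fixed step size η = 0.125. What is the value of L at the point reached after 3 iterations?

1031.03369140625

∇L = (2p - 2q + 2, -2p + 20q - 26)
Step 1: at (5, -1), ∇L = (14, -56) → (5, -1) − 0.125·(14, -56) = (3.25, 6)
Step 2: at (3.25, 6), ∇L = (-3.5, 87.5) → (3.25, 6) − 0.125·(-3.5, 87.5) = (3.6875, -4.9375)
Step 3: at (3.6875, -4.9375), ∇L = (19.25, -132.125) → (3.6875, -4.9375) − 0.125·(19.25, -132.125) = (1.28125, 11.578125)
L(1.28125, 11.578125) = 1031.03369140625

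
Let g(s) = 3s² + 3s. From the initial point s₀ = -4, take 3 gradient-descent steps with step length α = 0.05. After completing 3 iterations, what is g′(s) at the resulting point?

g′(s) = 6s + 3
s₁ = -4 − 0.05·(-21) = -2.95
s₂ = -2.95 − 0.05·(-14.7) = -2.215
s₃ = -2.215 − 0.05·(-10.29) = -1.7005
g′(s) at (-1.7005) = -7.203

-7.203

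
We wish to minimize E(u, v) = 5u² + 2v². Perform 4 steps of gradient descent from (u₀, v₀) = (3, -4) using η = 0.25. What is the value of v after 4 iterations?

∇E = (10u, 4v)
Step 1: at (3, -4), ∇E = (30, -16) → (3, -4) − 0.25·(30, -16) = (-4.5, 0)
Step 2: at (-4.5, 0), ∇E = (-45, 0) → (-4.5, 0) − 0.25·(-45, 0) = (6.75, 0)
Step 3: at (6.75, 0), ∇E = (67.5, 0) → (6.75, 0) − 0.25·(67.5, 0) = (-10.125, 0)
Step 4: at (-10.125, 0), ∇E = (-101.25, 0) → (-10.125, 0) − 0.25·(-101.25, 0) = (15.1875, 0)
v = 0

0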